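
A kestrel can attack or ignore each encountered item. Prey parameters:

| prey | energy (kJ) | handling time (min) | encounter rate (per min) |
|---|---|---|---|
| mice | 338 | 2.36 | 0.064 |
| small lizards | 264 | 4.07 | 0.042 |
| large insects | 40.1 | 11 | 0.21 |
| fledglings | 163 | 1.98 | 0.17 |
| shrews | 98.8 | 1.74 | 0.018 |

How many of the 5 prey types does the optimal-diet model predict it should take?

4

Rank by E/h (kJ/min): mice 143, fledglings 82.3, small lizards 64.9, shrews 56.8, large insects 3.65. Include each in turn until the next type's E/h falls below the running intake rate.
Rate on top 1: 18.79. fledglings: 82.3 > 18.79 → include.
Rate on top 2: 33.17. small lizards: 64.9 > 33.17 → include.
Rate on top 3: 36.43. shrews: 56.8 > 36.43 → include.
Rate on top 4: 36.81. large insects: 3.65 < 36.81 → exclude; stop.
Optimal diet: mice, fledglings, small lizards, shrews — 4 of 5 types.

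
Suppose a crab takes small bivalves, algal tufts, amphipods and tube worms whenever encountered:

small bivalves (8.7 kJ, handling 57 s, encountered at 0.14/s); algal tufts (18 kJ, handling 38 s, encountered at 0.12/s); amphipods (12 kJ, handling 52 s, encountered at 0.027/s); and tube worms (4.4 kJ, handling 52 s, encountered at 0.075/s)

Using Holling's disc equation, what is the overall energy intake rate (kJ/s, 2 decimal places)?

0.21 kJ/s

R = (0.14×8.7 + 0.12×18 + 0.027×12 + 0.075×4.4) / (1 + 0.14×57 + 0.12×38 + 0.027×52 + 0.075×52) = 4.032/18.84 = 0.214 kJ/s.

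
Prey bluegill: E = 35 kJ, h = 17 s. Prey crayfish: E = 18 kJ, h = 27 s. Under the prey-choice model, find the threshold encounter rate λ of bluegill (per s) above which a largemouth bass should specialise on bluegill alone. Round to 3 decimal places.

0.028 per s

At the threshold, the rate on bluegill alone equals the profitability of crayfish: λ·35/(1 + λ·17) = 18/27 = 0.6667.
Rearranging, λ(35 − 0.6667×17) = 0.6667, so λ = 0.6667/23.67 = 0.02817 per s.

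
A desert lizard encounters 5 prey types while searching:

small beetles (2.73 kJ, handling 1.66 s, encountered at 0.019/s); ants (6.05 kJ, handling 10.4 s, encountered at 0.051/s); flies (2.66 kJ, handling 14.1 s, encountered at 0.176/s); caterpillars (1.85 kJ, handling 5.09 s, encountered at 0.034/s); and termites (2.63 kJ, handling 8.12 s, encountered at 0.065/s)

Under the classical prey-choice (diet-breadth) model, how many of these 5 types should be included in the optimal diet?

4

E/h in descending order: small beetles 1.64, ants 0.582, caterpillars 0.363, termites 0.324, flies 0.189 kJ/s. The optimal diet is the largest prefix of this list for which every included type satisfies E_i/h_i > R on the types above it.
Rate on top 1: 0.05028. ants: 0.582 > 0.05028 → include.
Rate on top 2: 0.2308. caterpillars: 0.363 > 0.2308 → include.
Rate on top 3: 0.244. termites: 0.324 > 0.244 → include.
Rate on top 4: 0.2626. flies: 0.189 < 0.2626 → exclude; stop.
Optimal diet: small beetles, ants, caterpillars, termites — 4 of 5 types.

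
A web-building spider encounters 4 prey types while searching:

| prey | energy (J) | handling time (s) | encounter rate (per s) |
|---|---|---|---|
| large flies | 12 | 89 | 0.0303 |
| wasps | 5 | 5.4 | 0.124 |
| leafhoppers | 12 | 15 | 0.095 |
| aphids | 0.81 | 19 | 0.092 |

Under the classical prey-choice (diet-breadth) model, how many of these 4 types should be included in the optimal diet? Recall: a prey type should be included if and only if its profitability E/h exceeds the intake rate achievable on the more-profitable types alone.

E/h in descending order: wasps 0.926, leafhoppers 0.8, large flies 0.135, aphids 0.0426 J/s. The optimal diet is the largest prefix of this list for which every included type satisfies E_i/h_i > R on the types above it.
Rate on top 1: 0.3713. leafhoppers: 0.8 > 0.3713 → include.
Rate on top 2: 0.5687. large flies: 0.135 < 0.5687 → exclude; stop.
Optimal diet: wasps, leafhoppers — 2 of 4 types.

2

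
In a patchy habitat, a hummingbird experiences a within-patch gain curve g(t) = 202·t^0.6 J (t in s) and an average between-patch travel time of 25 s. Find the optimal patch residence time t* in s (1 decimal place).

Maximise g(t)/(T+t): set derivative to zero → g'(t)(T+t) = g(t).
g'(t) = 0.6·202·t^-0.4. Setting 0.6·202·t^-0.4 = 202·t^0.6/(25+t) gives 0.6(25+t) = t, so 0.40·t = 0.6×25.
t* = 0.6×25/0.40 = 37.5 s.

37.5 s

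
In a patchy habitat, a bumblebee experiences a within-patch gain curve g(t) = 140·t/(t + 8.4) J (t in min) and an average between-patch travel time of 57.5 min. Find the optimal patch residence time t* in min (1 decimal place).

22.0 min

Maximise g(t)/(T+t): set derivative to zero → g'(t)(T+t) = g(t).
g'(t) = 140·8.4/(t + 8.4)². Setting 140·8.4/(t+8.4)² = 140t/[(t+8.4)(57.5+t)] gives 8.4(57.5+t) = t(t+8.4), so t² = 8.4×57.5 = 483.
t* = √483 = 21.98 min.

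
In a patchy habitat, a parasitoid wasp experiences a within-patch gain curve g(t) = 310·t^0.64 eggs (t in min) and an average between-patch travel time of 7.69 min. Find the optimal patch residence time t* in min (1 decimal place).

13.7 min

By the marginal value theorem, leave when the instantaneous gain rate g'(t) equals the habitat-wide average g(t)/(T + t).
g'(t) = 0.64·310·t^-0.36. Setting 0.64·310·t^-0.36 = 310·t^0.64/(7.69+t) gives 0.64(7.69+t) = t, so 0.36·t = 0.64×7.69.
t* = 0.64×7.69/0.36 = 13.67 min.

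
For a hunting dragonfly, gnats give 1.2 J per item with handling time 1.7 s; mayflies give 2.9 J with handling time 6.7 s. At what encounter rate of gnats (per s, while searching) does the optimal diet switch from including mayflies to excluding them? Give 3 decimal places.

Drop mayflies once their profitability E₂/h₂ falls below the rate achievable on gnats alone: E₂/h₂ = λE₁/(1 + λh₁).
Solve for λ: λE₁h₂ = E₂(1 + λh₁) → λ(E₁h₂ − E₂h₁) = E₂ → λ = E₂/(E₁h₂ − E₂h₁).
λ = 2.9/(1.2×6.7 − 2.9×1.7) = 2.9/3.11 = 0.9325 per s.

0.932 per s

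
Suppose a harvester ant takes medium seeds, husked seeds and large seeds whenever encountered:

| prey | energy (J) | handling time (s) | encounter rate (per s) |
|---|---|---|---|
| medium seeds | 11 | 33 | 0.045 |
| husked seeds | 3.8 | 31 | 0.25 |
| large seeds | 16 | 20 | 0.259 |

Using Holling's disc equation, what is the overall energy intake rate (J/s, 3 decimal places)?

Energy encountered per unit search time: 0.045×11 + 0.25×3.8 + 0.259×16 = 5.589 J/s.
Handling time per unit search time: 0.045×33 + 0.25×31 + 0.259×20 = 14.41.
Rate = 5.589/(1 + 14.41) = 0.3626 J/s.

0.363 J/s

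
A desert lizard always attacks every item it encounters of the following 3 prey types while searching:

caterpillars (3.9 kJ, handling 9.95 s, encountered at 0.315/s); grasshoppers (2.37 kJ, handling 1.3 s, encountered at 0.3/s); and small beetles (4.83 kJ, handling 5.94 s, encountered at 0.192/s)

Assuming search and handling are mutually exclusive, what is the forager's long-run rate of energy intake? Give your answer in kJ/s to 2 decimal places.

R = (0.315×3.9 + 0.3×2.37 + 0.192×4.83) / (1 + 0.315×9.95 + 0.3×1.3 + 0.192×5.94) = 2.867/5.665 = 0.5061 kJ/s.

0.51 kJ/s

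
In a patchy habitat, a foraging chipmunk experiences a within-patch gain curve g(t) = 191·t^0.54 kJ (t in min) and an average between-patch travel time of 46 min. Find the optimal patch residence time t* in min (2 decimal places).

54.00 min

Maximise g(t)/(T+t): set derivative to zero → g'(t)(T+t) = g(t).
g'(t) = 0.54·191·t^-0.46. Setting 0.54·191·t^-0.46 = 191·t^0.54/(46+t) gives 0.54(46+t) = t, so 0.46·t = 0.54×46.
t* = 0.54×46/0.46 = 54 min.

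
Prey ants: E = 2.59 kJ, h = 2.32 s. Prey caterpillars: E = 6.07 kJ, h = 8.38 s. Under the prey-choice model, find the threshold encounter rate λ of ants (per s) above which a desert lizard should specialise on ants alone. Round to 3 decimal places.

0.796 per s

Drop caterpillars once their profitability E₂/h₂ falls below the rate achievable on ants alone: E₂/h₂ = λE₁/(1 + λh₁).
Solve for λ: λE₁h₂ = E₂(1 + λh₁) → λ(E₁h₂ − E₂h₁) = E₂ → λ = E₂/(E₁h₂ − E₂h₁).
λ = 6.07/(2.59×8.38 − 6.07×2.32) = 6.07/7.622 = 0.7964 per s.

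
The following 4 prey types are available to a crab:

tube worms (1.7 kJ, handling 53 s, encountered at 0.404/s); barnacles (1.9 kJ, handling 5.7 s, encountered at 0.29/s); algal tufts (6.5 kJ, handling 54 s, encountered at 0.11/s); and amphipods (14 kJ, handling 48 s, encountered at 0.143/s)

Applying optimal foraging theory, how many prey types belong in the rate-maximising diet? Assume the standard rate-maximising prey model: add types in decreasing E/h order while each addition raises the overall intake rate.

2

E/h in descending order: barnacles 0.333, amphipods 0.292, algal tufts 0.12, tube worms 0.0321 kJ/s. The optimal diet is the largest prefix of this list for which every included type satisfies E_i/h_i > R on the types above it.
Rate on top 1: 0.2077. amphipods: 0.292 > 0.2077 → include.
Rate on top 2: 0.2683. algal tufts: 0.12 < 0.2683 → exclude; stop.
Optimal diet: barnacles, amphipods — 2 of 4 types.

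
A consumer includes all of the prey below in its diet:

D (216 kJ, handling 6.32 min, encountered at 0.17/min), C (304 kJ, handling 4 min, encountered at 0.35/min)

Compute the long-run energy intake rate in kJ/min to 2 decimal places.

41.19 kJ/min

Energy encountered per unit search time: 0.17×216 + 0.35×304 = 143.1 kJ/min.
Handling time per unit search time: 0.17×6.32 + 0.35×4 = 2.474.
Rate = 143.1/(1 + 2.474) = 41.19 kJ/min.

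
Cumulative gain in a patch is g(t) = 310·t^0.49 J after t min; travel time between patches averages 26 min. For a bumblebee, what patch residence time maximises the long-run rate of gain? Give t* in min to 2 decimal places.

Optimal t* satisfies g'(t*) = g(t*)/(T + t*).
g'(t) = 0.49·310·t^-0.51. Setting 0.49·310·t^-0.51 = 310·t^0.49/(26+t) gives 0.49(26+t) = t, so 0.51·t = 0.49×26.
t* = 0.49×26/0.51 = 24.98 min.

24.98 min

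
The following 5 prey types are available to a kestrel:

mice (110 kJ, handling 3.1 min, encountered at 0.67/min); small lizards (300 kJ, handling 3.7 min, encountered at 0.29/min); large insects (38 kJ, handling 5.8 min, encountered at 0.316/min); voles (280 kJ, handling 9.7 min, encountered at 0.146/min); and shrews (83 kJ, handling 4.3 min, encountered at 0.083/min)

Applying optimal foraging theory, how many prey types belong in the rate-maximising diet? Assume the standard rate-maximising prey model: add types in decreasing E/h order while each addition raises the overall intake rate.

1

E/h in descending order: small lizards 81.1, mice 35.5, voles 28.9, shrews 19.3, large insects 6.55 kJ/min. The optimal diet is the largest prefix of this list for which every included type satisfies E_i/h_i > R on the types above it.
Rate on top 1: 41.97. mice: 35.5 < 41.97 → exclude; stop.
Optimal diet: small lizards — 1 of 5 types.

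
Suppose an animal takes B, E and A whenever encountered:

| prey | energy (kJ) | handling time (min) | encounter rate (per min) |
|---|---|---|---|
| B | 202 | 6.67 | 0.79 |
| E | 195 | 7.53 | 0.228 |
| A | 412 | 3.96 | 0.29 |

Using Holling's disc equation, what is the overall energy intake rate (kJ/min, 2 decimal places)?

R = (0.79×202 + 0.228×195 + 0.29×412) / (1 + 0.79×6.67 + 0.228×7.53 + 0.29×3.96) = 323.5/9.135 = 35.42 kJ/min.

35.42 kJ/min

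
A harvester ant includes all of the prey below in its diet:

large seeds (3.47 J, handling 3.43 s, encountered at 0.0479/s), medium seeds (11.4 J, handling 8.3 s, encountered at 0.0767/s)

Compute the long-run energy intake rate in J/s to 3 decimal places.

Energy encountered per unit search time: 0.0479×3.47 + 0.0767×11.4 = 1.041 J/s.
Handling time per unit search time: 0.0479×3.43 + 0.0767×8.3 = 0.8009.
Rate = 1.041/(1 + 0.8009) = 0.5778 J/s.

0.578 J/s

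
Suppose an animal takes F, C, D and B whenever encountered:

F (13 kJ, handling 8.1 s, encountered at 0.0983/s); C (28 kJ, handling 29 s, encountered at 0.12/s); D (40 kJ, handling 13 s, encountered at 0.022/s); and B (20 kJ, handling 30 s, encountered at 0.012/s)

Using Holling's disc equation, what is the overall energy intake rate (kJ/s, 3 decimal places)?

R = (0.0983×13 + 0.12×28 + 0.022×40 + 0.012×20) / (1 + 0.0983×8.1 + 0.12×29 + 0.022×13 + 0.012×30) = 5.758/5.922 = 0.9723 kJ/s.

0.972 kJ/s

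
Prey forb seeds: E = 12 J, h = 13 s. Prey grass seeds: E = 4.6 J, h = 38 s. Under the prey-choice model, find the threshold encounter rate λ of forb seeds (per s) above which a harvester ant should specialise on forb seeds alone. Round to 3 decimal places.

At the threshold, the rate on forb seeds alone equals the profitability of grass seeds: λ·12/(1 + λ·13) = 4.6/38 = 0.1211.
Rearranging, λ(12 − 0.1211×13) = 0.1211, so λ = 0.1211/10.43 = 0.01161 per s.

0.012 per s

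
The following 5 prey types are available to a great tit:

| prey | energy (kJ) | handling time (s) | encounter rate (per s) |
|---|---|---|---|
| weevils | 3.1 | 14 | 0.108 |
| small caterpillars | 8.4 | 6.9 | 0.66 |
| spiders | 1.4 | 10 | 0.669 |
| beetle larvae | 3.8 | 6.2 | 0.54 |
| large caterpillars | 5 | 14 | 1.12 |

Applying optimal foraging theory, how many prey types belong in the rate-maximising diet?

1

E/h in descending order: small caterpillars 1.22, beetle larvae 0.613, large caterpillars 0.357, weevils 0.221, spiders 0.14 kJ/s. The optimal diet is the largest prefix of this list for which every included type satisfies E_i/h_i > R on the types above it.
Rate on top 1: 0.9982. beetle larvae: 0.613 < 0.9982 → exclude; stop.
Optimal diet: small caterpillars — 1 of 5 types.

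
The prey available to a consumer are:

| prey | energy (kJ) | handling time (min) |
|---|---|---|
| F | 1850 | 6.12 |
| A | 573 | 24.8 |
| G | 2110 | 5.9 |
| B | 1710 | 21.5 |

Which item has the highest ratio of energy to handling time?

In descending order of E/h:
G: 2110/5.9 = 358 kJ/min
F: 1850/6.12 = 302 kJ/min
B: 1710/21.5 = 79.5 kJ/min
A: 573/24.8 = 23.1 kJ/min

G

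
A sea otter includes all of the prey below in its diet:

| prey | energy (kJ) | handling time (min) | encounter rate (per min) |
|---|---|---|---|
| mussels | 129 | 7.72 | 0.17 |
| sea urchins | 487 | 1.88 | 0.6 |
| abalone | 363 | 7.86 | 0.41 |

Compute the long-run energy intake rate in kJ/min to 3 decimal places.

Energy encountered per unit search time: 0.17×129 + 0.6×487 + 0.41×363 = 463 kJ/min.
Handling time per unit search time: 0.17×7.72 + 0.6×1.88 + 0.41×7.86 = 5.663.
Rate = 463/(1 + 5.663) = 69.48 kJ/min.

69.482 kJ/min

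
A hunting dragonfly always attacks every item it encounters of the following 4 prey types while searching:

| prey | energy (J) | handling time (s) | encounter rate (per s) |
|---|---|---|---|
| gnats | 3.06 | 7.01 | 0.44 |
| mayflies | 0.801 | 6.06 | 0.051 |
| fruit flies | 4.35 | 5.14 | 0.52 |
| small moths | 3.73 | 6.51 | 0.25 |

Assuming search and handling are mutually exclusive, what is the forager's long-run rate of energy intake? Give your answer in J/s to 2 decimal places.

R = Σλ_iE_i / (1 + Σλ_ih_i)
Numerator: 0.44×3.06 + 0.051×0.801 + 0.52×4.35 + 0.25×3.73 = 4.582
Denominator: 1 + 0.44×7.01 + 0.051×6.06 + 0.52×5.14 + 0.25×6.51 = 8.694
R = 4.582/8.694 = 0.527 J/s

0.53 J/s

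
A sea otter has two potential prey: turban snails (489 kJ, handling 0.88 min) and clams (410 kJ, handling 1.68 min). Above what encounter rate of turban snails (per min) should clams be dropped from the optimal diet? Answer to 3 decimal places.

The zero-one rule: include clams iff E₂/h₂ > λE₁/(1+λh₁). Equality gives the switch point.
λE₁h₂ = E₂ + λE₂h₁ ⇒ λ = E₂/(E₁h₂ − E₂h₁) = 410/(821.5 − 360.8) = 0.8899 per min.

0.890 per min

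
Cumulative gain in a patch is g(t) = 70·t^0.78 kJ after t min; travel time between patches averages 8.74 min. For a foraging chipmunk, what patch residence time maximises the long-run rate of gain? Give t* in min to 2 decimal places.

30.99 min

By the marginal value theorem, leave when the instantaneous gain rate g'(t) equals the habitat-wide average g(t)/(T + t).
g'(t) = 0.78·70·t^-0.22. Setting 0.78·70·t^-0.22 = 70·t^0.78/(8.74+t) gives 0.78(8.74+t) = t, so 0.22·t = 0.78×8.74.
t* = 0.78×8.74/0.22 = 30.99 min.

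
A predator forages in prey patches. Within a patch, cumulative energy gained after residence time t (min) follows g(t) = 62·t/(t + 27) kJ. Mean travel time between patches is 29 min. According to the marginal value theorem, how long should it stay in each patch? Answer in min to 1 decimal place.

28.0 min

By the marginal value theorem, leave when the instantaneous gain rate g'(t) equals the habitat-wide average g(t)/(T + t).
g'(t) = 62·27/(t + 27)². Setting 62·27/(t+27)² = 62t/[(t+27)(29+t)] gives 27(29+t) = t(t+27), so t² = 27×29 = 783.
t* = √783 = 27.98 min.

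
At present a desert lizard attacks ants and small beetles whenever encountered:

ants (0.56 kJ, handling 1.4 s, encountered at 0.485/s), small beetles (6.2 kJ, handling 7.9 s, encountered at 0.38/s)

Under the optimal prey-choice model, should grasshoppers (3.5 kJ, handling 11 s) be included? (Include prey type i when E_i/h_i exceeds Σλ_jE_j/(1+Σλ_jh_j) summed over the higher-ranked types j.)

No

Intake rate on the current diet: R = (0.485×0.56 + 0.38×6.2) / (1 + 0.485×1.4 + 0.38×7.9) = 2.628/4.681 = 0.5613 kJ/s.
Profitability of grasshoppers: 3.5/11 = 0.3182 kJ/s.
0.3182 < 0.5613, so adding grasshoppers would lower the average — exclude it.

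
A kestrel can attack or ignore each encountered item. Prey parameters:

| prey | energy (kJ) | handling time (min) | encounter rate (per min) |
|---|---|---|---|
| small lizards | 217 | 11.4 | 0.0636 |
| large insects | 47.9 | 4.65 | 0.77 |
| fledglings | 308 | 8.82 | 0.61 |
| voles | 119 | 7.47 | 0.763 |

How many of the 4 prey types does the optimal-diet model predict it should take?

1

Profitabilities (E/h, kJ/min): fledglings 34.9, small lizards 19, voles 15.9, large insects 10.3. Add prey in this order while the next type's profitability exceeds the intake rate on those already taken.
Rate on top 1: 29.45. small lizards: 19 < 29.45 → exclude; stop.
Optimal diet: fledglings — 1 of 4 types.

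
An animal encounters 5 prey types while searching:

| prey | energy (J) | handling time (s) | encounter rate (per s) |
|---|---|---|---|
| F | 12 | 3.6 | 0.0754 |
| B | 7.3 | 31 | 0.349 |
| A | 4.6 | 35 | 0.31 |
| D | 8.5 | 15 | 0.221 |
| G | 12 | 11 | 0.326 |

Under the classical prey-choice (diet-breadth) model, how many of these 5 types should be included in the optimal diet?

2

E/h in descending order: F 3.33, G 1.09, D 0.567, B 0.235, A 0.131 J/s. The optimal diet is the largest prefix of this list for which every included type satisfies E_i/h_i > R on the types above it.
Rate on top 1: 0.7116. G: 1.09 > 0.7116 → include.
Rate on top 2: 0.9916. D: 0.567 < 0.9916 → exclude; stop.
Optimal diet: F, G — 2 of 5 types.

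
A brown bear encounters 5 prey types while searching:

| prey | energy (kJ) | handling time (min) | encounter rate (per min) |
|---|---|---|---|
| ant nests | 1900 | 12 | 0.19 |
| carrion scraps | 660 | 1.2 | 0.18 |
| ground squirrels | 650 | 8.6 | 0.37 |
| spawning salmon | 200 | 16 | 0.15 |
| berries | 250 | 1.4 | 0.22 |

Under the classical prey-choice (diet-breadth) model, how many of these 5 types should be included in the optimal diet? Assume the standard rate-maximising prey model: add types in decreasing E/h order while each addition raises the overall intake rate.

3

Profitabilities (E/h, kJ/min): carrion scraps 550, berries 179, ant nests 158, ground squirrels 75.6, spawning salmon 12.5. Add prey in this order while the next type's profitability exceeds the intake rate on those already taken.
Rate on top 1: 97.7. berries: 179 > 97.7 → include.
Rate on top 2: 114. ant nests: 158 > 114 → include.
Rate on top 3: 140.6. ground squirrels: 75.6 < 140.6 → exclude; stop.
Optimal diet: carrion scraps, berries, ant nests — 3 of 5 types.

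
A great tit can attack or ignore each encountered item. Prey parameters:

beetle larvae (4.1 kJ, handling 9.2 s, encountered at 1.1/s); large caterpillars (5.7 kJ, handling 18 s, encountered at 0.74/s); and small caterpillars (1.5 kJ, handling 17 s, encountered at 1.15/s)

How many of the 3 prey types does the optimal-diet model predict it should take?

1

E/h in descending order: beetle larvae 0.446, large caterpillars 0.317, small caterpillars 0.0882 kJ/s. The optimal diet is the largest prefix of this list for which every included type satisfies E_i/h_i > R on the types above it.
Rate on top 1: 0.4056. large caterpillars: 0.317 < 0.4056 → exclude; stop.
Optimal diet: beetle larvae — 1 of 3 types.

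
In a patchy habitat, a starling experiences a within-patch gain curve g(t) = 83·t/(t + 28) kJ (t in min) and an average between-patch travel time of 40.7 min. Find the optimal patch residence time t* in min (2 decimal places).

33.76 min

Maximise g(t)/(T+t): set derivative to zero → g'(t)(T+t) = g(t).
g'(t) = 83·28/(t + 28)². Setting 83·28/(t+28)² = 83t/[(t+28)(40.7+t)] gives 28(40.7+t) = t(t+28), so t² = 28×40.7 = 1140.
t* = √1140 = 33.76 min.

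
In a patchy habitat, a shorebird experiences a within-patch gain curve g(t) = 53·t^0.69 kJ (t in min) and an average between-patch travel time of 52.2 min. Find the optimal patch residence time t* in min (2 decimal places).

116.19 min

Optimal t* satisfies g'(t*) = g(t*)/(T + t*).
g'(t) = 0.69·53·t^-0.31. Setting 0.69·53·t^-0.31 = 53·t^0.69/(52.2+t) gives 0.69(52.2+t) = t, so 0.31·t = 0.69×52.2.
t* = 0.69×52.2/0.31 = 116.2 min.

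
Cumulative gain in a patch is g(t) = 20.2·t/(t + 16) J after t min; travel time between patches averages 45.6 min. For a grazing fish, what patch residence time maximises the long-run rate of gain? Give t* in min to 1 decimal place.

By the marginal value theorem, leave when the instantaneous gain rate g'(t) equals the habitat-wide average g(t)/(T + t).
g'(t) = 20.2·16/(t + 16)². Setting 20.2·16/(t+16)² = 20.2t/[(t+16)(45.6+t)] gives 16(45.6+t) = t(t+16), so t² = 16×45.6 = 729.6.
t* = √729.6 = 27.01 min.

27.0 min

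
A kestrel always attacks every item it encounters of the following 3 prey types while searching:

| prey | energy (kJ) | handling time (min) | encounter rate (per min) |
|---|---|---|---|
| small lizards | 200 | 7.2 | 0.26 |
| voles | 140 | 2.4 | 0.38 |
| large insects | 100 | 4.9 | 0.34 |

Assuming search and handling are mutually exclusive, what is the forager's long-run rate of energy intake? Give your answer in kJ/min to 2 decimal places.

25.54 kJ/min

R = (0.26×200 + 0.38×140 + 0.34×100) / (1 + 0.26×7.2 + 0.38×2.4 + 0.34×4.9) = 139.2/5.45 = 25.54 kJ/min.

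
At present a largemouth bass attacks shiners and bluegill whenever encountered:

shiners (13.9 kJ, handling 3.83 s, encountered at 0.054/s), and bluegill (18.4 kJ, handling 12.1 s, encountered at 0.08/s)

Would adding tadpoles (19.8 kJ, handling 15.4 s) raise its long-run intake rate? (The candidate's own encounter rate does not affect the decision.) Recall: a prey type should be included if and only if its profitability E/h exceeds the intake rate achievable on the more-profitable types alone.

On shiners and bluegill alone, R = ΣλE/(1+Σλh) = 2.223/2.175 = 1.022 kJ/s.
Profitability of tadpoles: 19.8/15.4 = 1.286 kJ/s.
Since 1.286 > R, including tadpoles increases the long-run rate.

Yes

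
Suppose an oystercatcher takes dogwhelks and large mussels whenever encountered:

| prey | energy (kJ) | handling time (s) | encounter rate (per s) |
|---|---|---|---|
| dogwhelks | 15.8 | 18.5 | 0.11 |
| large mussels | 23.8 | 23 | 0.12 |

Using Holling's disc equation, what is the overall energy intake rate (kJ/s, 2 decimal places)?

0.79 kJ/s

R = (0.11×15.8 + 0.12×23.8) / (1 + 0.11×18.5 + 0.12×23) = 4.594/5.795 = 0.7928 kJ/s.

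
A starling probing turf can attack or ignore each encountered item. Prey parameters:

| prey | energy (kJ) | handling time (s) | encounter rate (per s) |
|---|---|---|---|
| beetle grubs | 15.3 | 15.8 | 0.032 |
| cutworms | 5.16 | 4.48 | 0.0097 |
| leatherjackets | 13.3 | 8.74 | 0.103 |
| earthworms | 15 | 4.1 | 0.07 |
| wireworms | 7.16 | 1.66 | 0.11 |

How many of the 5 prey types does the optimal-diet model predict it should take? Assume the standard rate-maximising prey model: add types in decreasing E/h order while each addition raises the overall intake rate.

3

E/h in descending order: wireworms 4.31, earthworms 3.66, leatherjackets 1.52, cutworms 1.15, beetle grubs 0.968 kJ/s. The optimal diet is the largest prefix of this list for which every included type satisfies E_i/h_i > R on the types above it.
Rate on top 1: 0.666. earthworms: 3.66 > 0.666 → include.
Rate on top 2: 1.25. leatherjackets: 1.52 > 1.25 → include.
Rate on top 3: 1.353. cutworms: 1.15 < 1.353 → exclude; stop.
Optimal diet: wireworms, earthworms, leatherjackets — 3 of 5 types.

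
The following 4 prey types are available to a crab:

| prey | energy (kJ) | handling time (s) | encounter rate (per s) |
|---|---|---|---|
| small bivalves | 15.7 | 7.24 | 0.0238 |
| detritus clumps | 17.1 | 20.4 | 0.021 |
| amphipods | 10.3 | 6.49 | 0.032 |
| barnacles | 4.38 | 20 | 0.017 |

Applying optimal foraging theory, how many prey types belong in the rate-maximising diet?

3

Profitabilities (E/h, kJ/s): small bivalves 2.17, amphipods 1.59, detritus clumps 0.838, barnacles 0.219. Add prey in this order while the next type's profitability exceeds the intake rate on those already taken.
Rate on top 1: 0.3187. amphipods: 1.59 > 0.3187 → include.
Rate on top 2: 0.5096. detritus clumps: 0.838 > 0.5096 → include.
Rate on top 3: 0.5875. barnacles: 0.219 < 0.5875 → exclude; stop.
Optimal diet: small bivalves, amphipods, detritus clumps — 3 of 4 types.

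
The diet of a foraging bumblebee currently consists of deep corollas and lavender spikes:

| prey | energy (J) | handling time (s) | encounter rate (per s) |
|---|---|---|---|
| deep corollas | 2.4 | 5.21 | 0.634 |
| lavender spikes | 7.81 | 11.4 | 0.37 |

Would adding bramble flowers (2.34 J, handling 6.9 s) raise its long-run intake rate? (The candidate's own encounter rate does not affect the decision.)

No

On deep corollas and lavender spikes alone, R = ΣλE/(1+Σλh) = 4.411/8.521 = 0.5177 J/s.
Profitability of bramble flowers: 2.34/6.9 = 0.3391 J/s.
Since 0.3391 < R, time spent handling bramble flowers is better spent searching.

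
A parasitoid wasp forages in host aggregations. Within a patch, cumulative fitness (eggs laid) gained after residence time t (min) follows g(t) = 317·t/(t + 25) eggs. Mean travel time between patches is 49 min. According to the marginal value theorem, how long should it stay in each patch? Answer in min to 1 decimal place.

35.0 min

Optimal t* satisfies g'(t*) = g(t*)/(T + t*).
g'(t) = 317·25/(t + 25)². Setting 317·25/(t+25)² = 317t/[(t+25)(49+t)] gives 25(49+t) = t(t+25), so t² = 25×49 = 1225.
t* = √1225 = 35 min.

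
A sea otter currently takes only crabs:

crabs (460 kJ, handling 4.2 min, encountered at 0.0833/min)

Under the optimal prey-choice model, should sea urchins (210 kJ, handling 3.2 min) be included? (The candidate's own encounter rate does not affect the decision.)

Yes

Intake rate on the current diet: R = (0.0833×460) / (1 + 0.0833×4.2) = 38.32/1.35 = 28.39 kJ/min.
sea urchins: E/h = 210/3.2 = 65.62 kJ/min.
65.62 > 28.39, so adding sea urchins raises the average — include it.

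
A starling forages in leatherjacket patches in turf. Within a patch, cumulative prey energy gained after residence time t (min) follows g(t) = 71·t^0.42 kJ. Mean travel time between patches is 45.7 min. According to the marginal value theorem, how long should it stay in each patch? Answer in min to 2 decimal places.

33.09 min

Maximise g(t)/(T+t): set derivative to zero → g'(t)(T+t) = g(t).
g'(t) = 0.42·71·t^-0.58. Setting 0.42·71·t^-0.58 = 71·t^0.42/(45.7+t) gives 0.42(45.7+t) = t, so 0.58·t = 0.42×45.7.
t* = 0.42×45.7/0.58 = 33.09 min.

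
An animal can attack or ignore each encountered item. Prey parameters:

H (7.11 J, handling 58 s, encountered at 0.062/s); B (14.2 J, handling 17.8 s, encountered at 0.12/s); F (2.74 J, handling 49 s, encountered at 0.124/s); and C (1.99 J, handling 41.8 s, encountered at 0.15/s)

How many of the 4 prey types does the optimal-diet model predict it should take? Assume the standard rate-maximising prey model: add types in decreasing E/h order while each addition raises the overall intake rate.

Rank by E/h (J/s): B 0.798, H 0.123, F 0.0559, C 0.0476. Include each in turn until the next type's E/h falls below the running intake rate.
Rate on top 1: 0.5434. H: 0.123 < 0.5434 → exclude; stop.
Optimal diet: B — 1 of 4 types.

1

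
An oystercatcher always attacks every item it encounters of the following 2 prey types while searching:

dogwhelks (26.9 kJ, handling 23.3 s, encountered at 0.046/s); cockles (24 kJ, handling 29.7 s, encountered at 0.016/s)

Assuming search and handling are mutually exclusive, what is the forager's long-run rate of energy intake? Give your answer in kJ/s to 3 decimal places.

R = (0.046×26.9 + 0.016×24) / (1 + 0.046×23.3 + 0.016×29.7) = 1.621/2.547 = 0.6366 kJ/s.

0.637 kJ/s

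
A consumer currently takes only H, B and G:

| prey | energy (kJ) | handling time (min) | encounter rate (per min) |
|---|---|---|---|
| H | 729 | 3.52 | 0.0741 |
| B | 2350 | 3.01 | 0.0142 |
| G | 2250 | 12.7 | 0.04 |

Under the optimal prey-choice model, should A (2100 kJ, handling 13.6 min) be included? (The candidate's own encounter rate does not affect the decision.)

Yes

Intake rate on the current diet: R = (0.0741×729 + 0.0142×2350 + 0.04×2250) / (1 + 0.0741×3.52 + 0.0142×3.01 + 0.04×12.7) = 177.4/1.812 = 97.92 kJ/min.
A: E/h = 2100/13.6 = 154.4 kJ/min.
Since 154.4 > R, including A increases the long-run rate.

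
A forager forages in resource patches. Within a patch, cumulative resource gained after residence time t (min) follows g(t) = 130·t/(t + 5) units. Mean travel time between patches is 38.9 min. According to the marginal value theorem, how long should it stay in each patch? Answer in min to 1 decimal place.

Maximise g(t)/(T+t): set derivative to zero → g'(t)(T+t) = g(t).
g'(t) = 130·5/(t + 5)². Setting 130·5/(t+5)² = 130t/[(t+5)(38.9+t)] gives 5(38.9+t) = t(t+5), so t² = 5×38.9 = 194.5.
t* = √194.5 = 13.95 min.

13.9 min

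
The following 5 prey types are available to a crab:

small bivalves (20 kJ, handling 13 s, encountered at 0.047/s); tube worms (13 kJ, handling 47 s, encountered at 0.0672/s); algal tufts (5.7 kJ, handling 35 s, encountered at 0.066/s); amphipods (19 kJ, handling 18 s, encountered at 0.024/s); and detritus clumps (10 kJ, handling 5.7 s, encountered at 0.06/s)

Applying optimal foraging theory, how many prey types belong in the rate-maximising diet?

3

E/h in descending order: detritus clumps 1.75, small bivalves 1.54, amphipods 1.06, tube worms 0.277, algal tufts 0.163 kJ/s. The optimal diet is the largest prefix of this list for which every included type satisfies E_i/h_i > R on the types above it.
Rate on top 1: 0.4471. small bivalves: 1.54 > 0.4471 → include.
Rate on top 2: 0.7885. amphipods: 1.06 > 0.7885 → include.
Rate on top 3: 0.8369. tube worms: 0.277 < 0.8369 → exclude; stop.
Optimal diet: detritus clumps, small bivalves, amphipods — 3 of 5 types.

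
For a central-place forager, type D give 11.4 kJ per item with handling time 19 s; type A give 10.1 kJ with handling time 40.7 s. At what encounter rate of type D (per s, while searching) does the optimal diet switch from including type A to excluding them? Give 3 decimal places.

At the threshold, the rate on type D alone equals the profitability of type A: λ·11.4/(1 + λ·19) = 10.1/40.7 = 0.2482.
Rearranging, λ(11.4 − 0.2482×19) = 0.2482, so λ = 0.2482/6.685 = 0.03712 per s.

0.037 per s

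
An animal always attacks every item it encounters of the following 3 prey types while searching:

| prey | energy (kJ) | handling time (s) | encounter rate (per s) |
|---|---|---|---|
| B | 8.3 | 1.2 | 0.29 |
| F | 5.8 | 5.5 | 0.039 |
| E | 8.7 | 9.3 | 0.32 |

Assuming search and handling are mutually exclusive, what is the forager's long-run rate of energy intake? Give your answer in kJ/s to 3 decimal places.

R = Σλ_iE_i / (1 + Σλ_ih_i)
Numerator: 0.29×8.3 + 0.039×5.8 + 0.32×8.7 = 5.417
Denominator: 1 + 0.29×1.2 + 0.039×5.5 + 0.32×9.3 = 4.539
R = 5.417/4.539 = 1.194 kJ/s

1.194 kJ/s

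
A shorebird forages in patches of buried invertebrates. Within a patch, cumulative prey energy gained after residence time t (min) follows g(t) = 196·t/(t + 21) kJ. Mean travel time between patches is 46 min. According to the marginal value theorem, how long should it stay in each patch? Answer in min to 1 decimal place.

31.1 min

Maximise g(t)/(T+t): set derivative to zero → g'(t)(T+t) = g(t).
g'(t) = 196·21/(t + 21)². Setting 196·21/(t+21)² = 196t/[(t+21)(46+t)] gives 21(46+t) = t(t+21), so t² = 21×46 = 966.
t* = √966 = 31.08 min.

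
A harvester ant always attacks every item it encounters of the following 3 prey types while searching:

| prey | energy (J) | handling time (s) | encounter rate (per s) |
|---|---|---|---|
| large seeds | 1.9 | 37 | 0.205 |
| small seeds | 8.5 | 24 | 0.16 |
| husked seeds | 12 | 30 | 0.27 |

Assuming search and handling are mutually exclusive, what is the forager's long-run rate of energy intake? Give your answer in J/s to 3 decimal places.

0.243 J/s

R = (0.205×1.9 + 0.16×8.5 + 0.27×12) / (1 + 0.205×37 + 0.16×24 + 0.27×30) = 4.99/20.53 = 0.2431 J/s.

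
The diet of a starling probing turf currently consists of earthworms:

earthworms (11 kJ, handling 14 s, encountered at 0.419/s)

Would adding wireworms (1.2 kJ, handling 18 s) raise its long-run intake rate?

No

On earthworms alone, R = ΣλE/(1+Σλh) = 4.609/6.866 = 0.6713 kJ/s.
wireworms: E/h = 1.2/18 = 0.06667 kJ/s.
Since 0.06667 < R, time spent handling wireworms is better spent searching.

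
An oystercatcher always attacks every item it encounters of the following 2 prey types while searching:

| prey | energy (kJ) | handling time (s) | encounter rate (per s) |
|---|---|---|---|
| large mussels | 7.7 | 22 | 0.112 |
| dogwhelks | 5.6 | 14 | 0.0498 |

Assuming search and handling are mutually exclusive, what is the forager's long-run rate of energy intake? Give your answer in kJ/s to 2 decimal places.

Energy encountered per unit search time: 0.112×7.7 + 0.0498×5.6 = 1.141 kJ/s.
Handling time per unit search time: 0.112×22 + 0.0498×14 = 3.161.
Rate = 1.141/(1 + 3.161) = 0.2743 kJ/s.

0.27 kJ/s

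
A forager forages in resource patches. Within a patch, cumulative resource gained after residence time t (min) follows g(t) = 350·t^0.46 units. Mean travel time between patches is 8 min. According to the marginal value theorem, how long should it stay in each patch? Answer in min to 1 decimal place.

6.8 min

Optimal t* satisfies g'(t*) = g(t*)/(T + t*).
g'(t) = 0.46·350·t^-0.54. Setting 0.46·350·t^-0.54 = 350·t^0.46/(8+t) gives 0.46(8+t) = t, so 0.54·t = 0.46×8.
t* = 0.46×8/0.54 = 6.815 min.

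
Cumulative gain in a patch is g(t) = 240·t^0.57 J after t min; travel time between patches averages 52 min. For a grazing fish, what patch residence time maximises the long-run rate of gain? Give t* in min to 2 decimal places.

Maximise g(t)/(T+t): set derivative to zero → g'(t)(T+t) = g(t).
g'(t) = 0.57·240·t^-0.43. Setting 0.57·240·t^-0.43 = 240·t^0.57/(52+t) gives 0.57(52+t) = t, so 0.43·t = 0.57×52.
t* = 0.57×52/0.43 = 68.93 min.

68.93 min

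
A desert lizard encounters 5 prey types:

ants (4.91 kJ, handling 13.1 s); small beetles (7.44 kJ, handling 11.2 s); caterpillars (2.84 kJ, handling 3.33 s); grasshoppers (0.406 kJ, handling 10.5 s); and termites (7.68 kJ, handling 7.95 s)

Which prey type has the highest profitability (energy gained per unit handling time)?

termites

In descending order of E/h:
termites: 7.68/7.95 = 0.966 kJ/s
caterpillars: 2.84/3.33 = 0.853 kJ/s
small beetles: 7.44/11.2 = 0.664 kJ/s
ants: 4.91/13.1 = 0.375 kJ/s
grasshoppers: 0.406/10.5 = 0.0387 kJ/s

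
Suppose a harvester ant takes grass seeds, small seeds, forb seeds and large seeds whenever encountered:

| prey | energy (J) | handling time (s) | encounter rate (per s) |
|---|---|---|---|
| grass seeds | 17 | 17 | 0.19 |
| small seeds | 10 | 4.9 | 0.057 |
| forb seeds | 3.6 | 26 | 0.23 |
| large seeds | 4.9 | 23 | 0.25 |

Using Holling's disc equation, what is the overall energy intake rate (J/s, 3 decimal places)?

0.360 J/s

Energy encountered per unit search time: 0.19×17 + 0.057×10 + 0.23×3.6 + 0.25×4.9 = 5.853 J/s.
Handling time per unit search time: 0.19×17 + 0.057×4.9 + 0.23×26 + 0.25×23 = 15.24.
Rate = 5.853/(1 + 15.24) = 0.3604 J/s.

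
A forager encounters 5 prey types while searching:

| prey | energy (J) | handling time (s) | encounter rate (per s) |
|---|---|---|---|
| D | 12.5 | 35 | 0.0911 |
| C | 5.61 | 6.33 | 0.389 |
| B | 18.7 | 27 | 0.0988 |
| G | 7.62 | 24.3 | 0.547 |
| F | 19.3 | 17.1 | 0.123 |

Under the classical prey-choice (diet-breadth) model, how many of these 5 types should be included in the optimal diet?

2

Profitabilities (E/h, J/s): F 1.13, C 0.886, B 0.693, D 0.357, G 0.314. Add prey in this order while the next type's profitability exceeds the intake rate on those already taken.
Rate on top 1: 0.765. C: 0.886 > 0.765 → include.
Rate on top 2: 0.8186. B: 0.693 < 0.8186 → exclude; stop.
Optimal diet: F, C — 2 of 5 types.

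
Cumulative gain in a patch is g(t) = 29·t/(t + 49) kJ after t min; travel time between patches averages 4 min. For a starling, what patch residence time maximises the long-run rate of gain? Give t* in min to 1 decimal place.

14.0 min

Maximise g(t)/(T+t): set derivative to zero → g'(t)(T+t) = g(t).
g'(t) = 29·49/(t + 49)². Setting 29·49/(t+49)² = 29t/[(t+49)(4+t)] gives 49(4+t) = t(t+49), so t² = 49×4 = 196.
t* = √196 = 14 min.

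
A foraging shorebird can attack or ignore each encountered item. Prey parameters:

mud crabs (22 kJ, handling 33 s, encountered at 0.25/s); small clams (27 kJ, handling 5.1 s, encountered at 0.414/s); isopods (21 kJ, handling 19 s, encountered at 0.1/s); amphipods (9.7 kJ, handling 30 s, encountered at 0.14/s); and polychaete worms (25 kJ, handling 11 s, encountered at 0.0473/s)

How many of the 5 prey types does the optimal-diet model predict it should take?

Rank by E/h (kJ/s): small clams 5.29, polychaete worms 2.27, isopods 1.11, mud crabs 0.667, amphipods 0.323. Include each in turn until the next type's E/h falls below the running intake rate.
Rate on top 1: 3.593. polychaete worms: 2.27 < 3.593 → exclude; stop.
Optimal diet: small clams — 1 of 5 types.

1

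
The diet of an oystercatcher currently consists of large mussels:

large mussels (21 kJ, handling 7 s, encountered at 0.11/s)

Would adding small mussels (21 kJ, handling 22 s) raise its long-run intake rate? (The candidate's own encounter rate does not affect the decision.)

Current rate: (0.11×21)/(1 + 0.11×7) = 1.305 kJ/s.
Profitability of small mussels: 21/22 = 0.9545 kJ/s.
Since 0.9545 < R, time spent handling small mussels is better spent searching.

No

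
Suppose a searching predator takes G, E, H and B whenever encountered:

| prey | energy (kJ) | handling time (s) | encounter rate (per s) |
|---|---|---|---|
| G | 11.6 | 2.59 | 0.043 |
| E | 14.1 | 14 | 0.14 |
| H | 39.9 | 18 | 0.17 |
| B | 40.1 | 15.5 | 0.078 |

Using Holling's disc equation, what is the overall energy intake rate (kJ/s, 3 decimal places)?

1.687 kJ/s

Energy encountered per unit search time: 0.043×11.6 + 0.14×14.1 + 0.17×39.9 + 0.078×40.1 = 12.38 kJ/s.
Handling time per unit search time: 0.043×2.59 + 0.14×14 + 0.17×18 + 0.078×15.5 = 6.34.
Rate = 12.38/(1 + 6.34) = 1.687 kJ/s.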